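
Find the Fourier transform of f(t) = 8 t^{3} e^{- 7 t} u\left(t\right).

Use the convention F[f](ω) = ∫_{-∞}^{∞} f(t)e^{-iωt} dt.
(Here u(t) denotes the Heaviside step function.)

F(ω) = \frac{48}{\left(i \omega + 7\right)^{4}}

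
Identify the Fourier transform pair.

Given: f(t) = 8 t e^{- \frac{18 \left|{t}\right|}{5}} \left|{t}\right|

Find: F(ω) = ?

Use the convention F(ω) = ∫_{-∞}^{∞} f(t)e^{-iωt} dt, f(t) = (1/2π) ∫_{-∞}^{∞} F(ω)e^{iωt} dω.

F(ω) = \frac{20000 i \omega \left(25 \omega^{2} - 972\right)}{\left(25 \omega^{2} + 324\right)^{3}}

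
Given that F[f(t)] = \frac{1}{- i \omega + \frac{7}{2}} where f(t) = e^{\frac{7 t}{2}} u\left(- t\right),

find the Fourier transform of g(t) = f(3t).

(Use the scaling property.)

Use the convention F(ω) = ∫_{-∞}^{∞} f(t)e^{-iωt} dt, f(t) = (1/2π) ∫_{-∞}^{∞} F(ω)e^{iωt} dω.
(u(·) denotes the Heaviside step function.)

F[g](ω) = - \frac{2}{2 i \omega - 21}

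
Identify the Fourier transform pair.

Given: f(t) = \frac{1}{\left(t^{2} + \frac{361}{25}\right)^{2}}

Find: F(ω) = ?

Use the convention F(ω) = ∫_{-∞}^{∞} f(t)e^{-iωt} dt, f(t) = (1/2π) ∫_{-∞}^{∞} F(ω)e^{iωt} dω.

F(ω) = \frac{25 \pi \left(19 \left|{\omega}\right| + 5\right) e^{- \frac{19 \left|{\omega}\right|}{5}}}{13718}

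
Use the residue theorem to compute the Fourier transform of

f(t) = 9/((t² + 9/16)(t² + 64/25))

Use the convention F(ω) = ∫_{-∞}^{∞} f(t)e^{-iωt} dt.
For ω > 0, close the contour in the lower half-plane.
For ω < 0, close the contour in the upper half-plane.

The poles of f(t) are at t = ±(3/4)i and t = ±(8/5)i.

Let g(z) = f(z)e^{-iωz}; for large |z| the factor e^{-iωz} decays in the lower half-plane when ω > 0 and in the upper half-plane when ω < 0.

Case ω > 0 (lower half-plane, clockwise contour ⇒ F(ω) = -2πi·ΣRes):
  Res_{z = - \frac{3 i}{4}} g(z) = \frac{2400 i e^{- \frac{3 \omega}{4}}}{799}
  Res_{z = - \frac{8 i}{5}} g(z) = - \frac{1125 i e^{- \frac{8 \omega}{5}}}{799}
  F(ω) = -2πi·ΣRes = \frac{4800 \pi e^{- \frac{3 \omega}{4}}}{799} - \frac{2250 \pi e^{- \frac{8 \omega}{5}}}{799}

Case ω < 0 (upper half-plane, counterclockwise contour ⇒ F(ω) = +2πi·ΣRes):
  Res_{z = \frac{3 i}{4}} g(z) = - \frac{2400 i e^{\frac{3 \omega}{4}}}{799}
  Res_{z = \frac{8 i}{5}} g(z) = \frac{1125 i e^{\frac{8 \omega}{5}}}{799}
  F(ω) = 2πi·ΣRes = \frac{150 \pi \left(- 15 e^{\frac{8 \omega}{5}} + 32 e^{\frac{3 \omega}{4}}\right)}{799}

Both cases combine into a single formula in |ω|:

F(ω) = \frac{4800 \pi e^{- \frac{3 \left|{\omega}\right|}{4}}}{799} - \frac{2250 \pi e^{- \frac{8 \left|{\omega}\right|}{5}}}{799}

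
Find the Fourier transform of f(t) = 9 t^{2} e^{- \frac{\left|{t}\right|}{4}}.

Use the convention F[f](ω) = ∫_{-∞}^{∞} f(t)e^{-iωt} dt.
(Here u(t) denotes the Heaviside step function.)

F(ω) = \frac{2304 \left(1 - 48 \omega^{2}\right)}{\left(16 \omega^{2} + 1\right)^{3}}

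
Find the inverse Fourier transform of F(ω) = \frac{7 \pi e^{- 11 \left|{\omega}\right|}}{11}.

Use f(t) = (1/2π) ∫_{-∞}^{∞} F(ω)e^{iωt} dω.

f(t) = \frac{7}{t^{2} + 121}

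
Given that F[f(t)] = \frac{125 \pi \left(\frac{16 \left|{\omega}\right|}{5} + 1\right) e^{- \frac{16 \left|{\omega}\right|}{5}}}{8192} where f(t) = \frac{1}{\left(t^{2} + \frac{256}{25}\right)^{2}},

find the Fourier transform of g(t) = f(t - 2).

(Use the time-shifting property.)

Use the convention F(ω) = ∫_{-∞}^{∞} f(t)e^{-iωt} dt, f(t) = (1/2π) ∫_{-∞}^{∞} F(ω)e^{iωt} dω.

F[g](ω) = \frac{25 \pi \left(16 \left|{\omega}\right| + 5\right) e^{- 2 i \omega - \frac{16 \left|{\omega}\right|}{5}}}{8192}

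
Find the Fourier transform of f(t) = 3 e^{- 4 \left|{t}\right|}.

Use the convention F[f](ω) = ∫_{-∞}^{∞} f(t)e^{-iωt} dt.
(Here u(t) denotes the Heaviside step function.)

F(ω) = \frac{24}{\omega^{2} + 16}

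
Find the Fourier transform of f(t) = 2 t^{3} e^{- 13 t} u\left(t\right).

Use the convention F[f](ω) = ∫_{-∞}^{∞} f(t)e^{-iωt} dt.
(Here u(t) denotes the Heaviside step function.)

F(ω) = \frac{12}{\left(i \omega + 13\right)^{4}}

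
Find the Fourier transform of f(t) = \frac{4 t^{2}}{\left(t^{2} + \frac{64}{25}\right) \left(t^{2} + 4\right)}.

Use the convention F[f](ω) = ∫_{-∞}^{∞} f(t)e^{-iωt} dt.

F(ω) = \frac{50 \pi e^{- 2 \left|{\omega}\right|}}{9} - \frac{40 \pi e^{- \frac{8 \left|{\omega}\right|}{5}}}{9}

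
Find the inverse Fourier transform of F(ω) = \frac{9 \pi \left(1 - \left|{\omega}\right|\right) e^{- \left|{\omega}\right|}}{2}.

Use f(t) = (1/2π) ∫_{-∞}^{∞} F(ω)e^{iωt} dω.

f(t) = \frac{9 t^{2}}{\left(t^{2} + 1\right)^{2}}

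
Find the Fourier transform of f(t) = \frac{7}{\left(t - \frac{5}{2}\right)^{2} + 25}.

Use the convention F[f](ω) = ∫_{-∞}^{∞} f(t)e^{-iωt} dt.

F(ω) = \frac{7 \pi e^{- \frac{5 i \omega}{2} - 5 \left|{\omega}\right|}}{5}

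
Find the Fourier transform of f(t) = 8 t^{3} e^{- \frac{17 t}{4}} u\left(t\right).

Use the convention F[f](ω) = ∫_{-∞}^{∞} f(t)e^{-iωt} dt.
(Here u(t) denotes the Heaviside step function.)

F(ω) = \frac{12288}{\left(4 i \omega + 17\right)^{4}}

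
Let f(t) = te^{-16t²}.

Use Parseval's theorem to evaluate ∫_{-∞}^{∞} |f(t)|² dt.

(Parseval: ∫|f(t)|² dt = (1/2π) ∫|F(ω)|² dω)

∫|f(t)|² dt = \frac{\sqrt{2} \sqrt{\pi}}{512}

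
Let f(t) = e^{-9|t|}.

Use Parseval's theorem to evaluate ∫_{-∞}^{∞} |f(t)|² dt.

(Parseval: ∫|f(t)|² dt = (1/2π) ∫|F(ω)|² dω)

∫|f(t)|² dt = \frac{1}{9}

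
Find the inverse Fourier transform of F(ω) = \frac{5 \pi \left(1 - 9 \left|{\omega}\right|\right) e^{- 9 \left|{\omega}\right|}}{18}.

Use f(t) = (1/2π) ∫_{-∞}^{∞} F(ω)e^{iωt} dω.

f(t) = \frac{5 t^{2}}{\left(t^{2} + 81\right)^{2}}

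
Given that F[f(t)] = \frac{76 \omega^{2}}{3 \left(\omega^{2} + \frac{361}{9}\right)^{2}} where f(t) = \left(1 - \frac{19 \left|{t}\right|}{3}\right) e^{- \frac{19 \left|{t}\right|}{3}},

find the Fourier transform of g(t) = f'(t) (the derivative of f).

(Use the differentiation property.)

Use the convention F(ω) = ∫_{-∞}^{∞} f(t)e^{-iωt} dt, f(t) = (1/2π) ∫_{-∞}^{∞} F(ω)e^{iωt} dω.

F[g](ω) = \frac{2052 i \omega^{3}}{\left(9 \omega^{2} + 361\right)^{2}}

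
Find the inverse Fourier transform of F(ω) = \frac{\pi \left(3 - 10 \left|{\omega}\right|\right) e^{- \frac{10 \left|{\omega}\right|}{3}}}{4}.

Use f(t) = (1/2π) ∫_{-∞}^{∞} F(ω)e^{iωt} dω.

f(t) = \frac{5 t^{2}}{\left(t^{2} + \frac{100}{9}\right)^{2}}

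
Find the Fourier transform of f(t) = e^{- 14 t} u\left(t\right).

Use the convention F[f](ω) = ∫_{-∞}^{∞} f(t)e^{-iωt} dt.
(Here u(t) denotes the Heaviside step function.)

F(ω) = \frac{1}{i \omega + 14}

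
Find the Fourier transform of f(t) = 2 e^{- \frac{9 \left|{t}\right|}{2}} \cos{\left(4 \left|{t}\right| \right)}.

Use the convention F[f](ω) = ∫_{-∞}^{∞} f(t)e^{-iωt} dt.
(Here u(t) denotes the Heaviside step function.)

F(ω) = \frac{72 \left(4 \omega^{2} + 145\right)}{16 \omega^{4} + 136 \omega^{2} + 21025}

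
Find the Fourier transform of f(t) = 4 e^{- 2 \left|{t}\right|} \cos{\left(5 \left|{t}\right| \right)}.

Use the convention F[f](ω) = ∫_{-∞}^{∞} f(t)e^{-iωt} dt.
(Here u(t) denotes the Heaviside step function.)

F(ω) = \frac{16 \left(\omega^{2} + 29\right)}{\omega^{4} - 42 \omega^{2} + 841}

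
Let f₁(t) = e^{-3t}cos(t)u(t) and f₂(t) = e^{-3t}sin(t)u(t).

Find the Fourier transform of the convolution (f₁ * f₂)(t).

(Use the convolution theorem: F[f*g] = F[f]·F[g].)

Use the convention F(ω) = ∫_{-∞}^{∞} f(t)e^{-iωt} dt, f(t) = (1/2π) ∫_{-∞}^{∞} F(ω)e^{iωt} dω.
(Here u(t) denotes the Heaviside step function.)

F[f₁*f₂](ω) = \frac{i \omega + 3}{\left(\left(i \omega + 3\right)^{2} + 1\right)^{2}}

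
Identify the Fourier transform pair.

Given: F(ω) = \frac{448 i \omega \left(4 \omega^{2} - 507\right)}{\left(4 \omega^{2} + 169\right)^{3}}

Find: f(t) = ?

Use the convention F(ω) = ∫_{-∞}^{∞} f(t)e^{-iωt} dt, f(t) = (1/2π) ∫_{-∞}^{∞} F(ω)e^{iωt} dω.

f(t) = 7 t e^{- \frac{13 \left|{t}\right|}{2}} \left|{t}\right|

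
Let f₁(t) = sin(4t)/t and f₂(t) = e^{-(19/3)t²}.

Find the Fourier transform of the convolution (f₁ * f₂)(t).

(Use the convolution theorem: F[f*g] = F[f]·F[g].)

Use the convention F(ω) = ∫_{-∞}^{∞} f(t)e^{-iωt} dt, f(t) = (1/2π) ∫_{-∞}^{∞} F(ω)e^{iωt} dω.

F[f₁*f₂](ω) = \begin{cases} \frac{\sqrt{57} \pi^{\frac{3}{2}} e^{- \frac{3 \omega^{2}}{76}}}{19} & \text{for}\: \omega > -4 \wedge \omega < 4 \\0 & \text{otherwise} \end{cases}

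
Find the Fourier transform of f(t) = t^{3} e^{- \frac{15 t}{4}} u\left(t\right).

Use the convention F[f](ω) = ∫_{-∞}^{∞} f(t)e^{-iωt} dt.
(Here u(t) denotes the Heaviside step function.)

F(ω) = \frac{1536}{\left(4 i \omega + 15\right)^{4}}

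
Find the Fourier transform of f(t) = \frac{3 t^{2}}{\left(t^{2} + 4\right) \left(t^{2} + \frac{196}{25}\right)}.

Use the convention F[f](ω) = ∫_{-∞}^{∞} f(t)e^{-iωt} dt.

F(ω) = - \frac{25 \pi e^{- 2 \left|{\omega}\right|}}{16} + \frac{35 \pi e^{- \frac{14 \left|{\omega}\right|}{5}}}{16}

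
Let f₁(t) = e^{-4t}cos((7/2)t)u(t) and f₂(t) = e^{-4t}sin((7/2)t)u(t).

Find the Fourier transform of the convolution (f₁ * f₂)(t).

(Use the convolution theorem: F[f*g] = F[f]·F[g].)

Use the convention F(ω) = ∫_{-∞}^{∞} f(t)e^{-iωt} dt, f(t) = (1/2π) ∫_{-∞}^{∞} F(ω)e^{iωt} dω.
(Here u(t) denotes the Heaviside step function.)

F[f₁*f₂](ω) = \frac{56 \left(i \omega + 4\right)}{\left(4 \left(i \omega + 4\right)^{2} + 49\right)^{2}}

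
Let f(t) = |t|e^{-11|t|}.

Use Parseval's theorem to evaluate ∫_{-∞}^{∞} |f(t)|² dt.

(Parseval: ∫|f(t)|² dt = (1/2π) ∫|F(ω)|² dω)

∫|f(t)|² dt = \frac{1}{2662}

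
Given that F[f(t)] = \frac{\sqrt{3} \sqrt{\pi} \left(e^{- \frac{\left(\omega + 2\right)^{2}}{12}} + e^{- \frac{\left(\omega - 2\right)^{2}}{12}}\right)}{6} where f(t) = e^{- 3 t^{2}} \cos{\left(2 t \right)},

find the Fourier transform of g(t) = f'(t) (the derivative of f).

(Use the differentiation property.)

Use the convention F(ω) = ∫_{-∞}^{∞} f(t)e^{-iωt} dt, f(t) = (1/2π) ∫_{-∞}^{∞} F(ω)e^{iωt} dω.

F[g](ω) = \frac{\sqrt{3} i \sqrt{\pi} \omega \left(e^{\frac{2 \omega}{3}} + 1\right) e^{- \frac{\omega^{2}}{12} - \frac{\omega}{3} - \frac{1}{3}}}{6}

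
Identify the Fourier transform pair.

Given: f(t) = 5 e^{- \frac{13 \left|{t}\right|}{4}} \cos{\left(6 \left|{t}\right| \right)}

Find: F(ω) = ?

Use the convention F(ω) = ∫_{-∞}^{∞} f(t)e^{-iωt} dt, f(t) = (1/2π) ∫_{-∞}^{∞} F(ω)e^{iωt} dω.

F(ω) = \frac{520 \left(16 \omega^{2} + 745\right)}{256 \omega^{4} - 13024 \omega^{2} + 555025}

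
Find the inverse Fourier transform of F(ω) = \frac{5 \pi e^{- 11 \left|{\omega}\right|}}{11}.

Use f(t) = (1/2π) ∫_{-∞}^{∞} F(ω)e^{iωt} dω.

f(t) = \frac{5}{t^{2} + 121}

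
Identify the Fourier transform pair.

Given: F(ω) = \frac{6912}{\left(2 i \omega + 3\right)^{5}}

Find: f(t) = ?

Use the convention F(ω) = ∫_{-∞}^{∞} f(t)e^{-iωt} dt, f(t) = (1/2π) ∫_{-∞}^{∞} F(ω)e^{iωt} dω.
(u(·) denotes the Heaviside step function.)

f(t) = 9 t^{4} e^{- \frac{3 t}{2}} u\left(t\right)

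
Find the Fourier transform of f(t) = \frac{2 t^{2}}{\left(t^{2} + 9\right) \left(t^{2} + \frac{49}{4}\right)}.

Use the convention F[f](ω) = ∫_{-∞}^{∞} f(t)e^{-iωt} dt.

F(ω) = - \frac{24 \pi e^{- 3 \left|{\omega}\right|}}{13} + \frac{28 \pi e^{- \frac{7 \left|{\omega}\right|}{2}}}{13}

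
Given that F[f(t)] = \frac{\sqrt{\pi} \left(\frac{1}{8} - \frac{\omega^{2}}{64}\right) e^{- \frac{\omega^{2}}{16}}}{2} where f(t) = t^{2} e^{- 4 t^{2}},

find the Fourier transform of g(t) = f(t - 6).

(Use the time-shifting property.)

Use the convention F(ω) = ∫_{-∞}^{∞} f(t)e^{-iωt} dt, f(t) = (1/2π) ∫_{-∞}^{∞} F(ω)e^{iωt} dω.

F[g](ω) = \frac{\sqrt{\pi} \left(8 - \omega^{2}\right) e^{- \frac{\omega \left(\omega + 96 i\right)}{16}}}{128}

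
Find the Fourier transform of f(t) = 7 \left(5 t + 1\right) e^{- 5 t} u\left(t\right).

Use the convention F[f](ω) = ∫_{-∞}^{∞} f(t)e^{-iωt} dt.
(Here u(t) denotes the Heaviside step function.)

F(ω) = \frac{7 \left(- i \omega - 10\right)}{\omega^{2} - 10 i \omega - 25}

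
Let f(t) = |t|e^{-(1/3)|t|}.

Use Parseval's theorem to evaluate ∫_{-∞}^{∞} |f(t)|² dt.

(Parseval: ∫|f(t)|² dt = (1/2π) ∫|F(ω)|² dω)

∫|f(t)|² dt = \frac{27}{2}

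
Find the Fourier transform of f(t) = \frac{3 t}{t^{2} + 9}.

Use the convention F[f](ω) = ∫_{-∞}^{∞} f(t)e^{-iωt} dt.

F(ω) = - 3 i \pi e^{- 3 \left|{\omega}\right|} \operatorname{sign}{\left(\omega \right)}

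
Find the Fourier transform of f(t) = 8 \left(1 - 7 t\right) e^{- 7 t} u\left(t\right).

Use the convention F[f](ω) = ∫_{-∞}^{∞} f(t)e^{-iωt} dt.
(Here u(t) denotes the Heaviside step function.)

F(ω) = \frac{8 i \omega}{- \omega^{2} + 14 i \omega + 49}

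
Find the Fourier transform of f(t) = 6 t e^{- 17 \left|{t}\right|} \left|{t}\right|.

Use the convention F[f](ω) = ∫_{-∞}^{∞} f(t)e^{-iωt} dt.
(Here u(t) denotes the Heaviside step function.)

F(ω) = \frac{24 i \omega \left(\omega^{2} - 867\right)}{\left(\omega^{2} + 289\right)^{3}}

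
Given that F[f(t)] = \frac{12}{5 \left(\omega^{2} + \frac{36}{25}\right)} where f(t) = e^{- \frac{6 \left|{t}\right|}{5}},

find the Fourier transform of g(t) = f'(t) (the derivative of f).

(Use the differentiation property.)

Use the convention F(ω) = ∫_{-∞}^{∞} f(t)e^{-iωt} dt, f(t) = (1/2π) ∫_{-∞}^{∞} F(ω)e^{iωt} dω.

F[g](ω) = \frac{60 i \omega}{25 \omega^{2} + 36}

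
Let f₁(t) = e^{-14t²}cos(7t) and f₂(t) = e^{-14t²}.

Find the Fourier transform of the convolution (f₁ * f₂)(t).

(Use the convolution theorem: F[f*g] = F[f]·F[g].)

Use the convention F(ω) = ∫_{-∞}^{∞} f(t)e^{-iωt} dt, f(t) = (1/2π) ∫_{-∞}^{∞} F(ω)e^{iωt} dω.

F[f₁*f₂](ω) = \frac{\pi \left(e^{\frac{\omega}{2}} + 1\right) e^{- \frac{\omega^{2}}{28} - \frac{\omega}{4} - \frac{7}{8}}}{28}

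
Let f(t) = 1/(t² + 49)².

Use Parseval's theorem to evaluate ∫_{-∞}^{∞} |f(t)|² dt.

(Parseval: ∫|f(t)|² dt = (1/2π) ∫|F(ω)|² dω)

∫|f(t)|² dt = \frac{5 \pi}{13176688}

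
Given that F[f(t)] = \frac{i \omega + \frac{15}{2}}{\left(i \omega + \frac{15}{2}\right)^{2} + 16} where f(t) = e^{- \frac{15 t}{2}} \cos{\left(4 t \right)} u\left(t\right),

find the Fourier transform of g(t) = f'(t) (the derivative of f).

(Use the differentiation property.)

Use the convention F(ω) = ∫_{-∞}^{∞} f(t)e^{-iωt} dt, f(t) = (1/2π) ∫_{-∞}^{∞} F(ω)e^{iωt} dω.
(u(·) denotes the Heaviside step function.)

F[g](ω) = \frac{2 i \omega \left(2 i \omega + 15\right)}{\left(2 i \omega + 15\right)^{2} + 64}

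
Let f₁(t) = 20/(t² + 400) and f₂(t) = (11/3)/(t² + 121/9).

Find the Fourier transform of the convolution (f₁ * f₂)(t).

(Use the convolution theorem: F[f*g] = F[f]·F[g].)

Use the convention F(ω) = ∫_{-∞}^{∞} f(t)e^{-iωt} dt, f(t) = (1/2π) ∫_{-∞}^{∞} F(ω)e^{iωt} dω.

F[f₁*f₂](ω) = \pi^{2} e^{- \frac{71 \left|{\omega}\right|}{3}}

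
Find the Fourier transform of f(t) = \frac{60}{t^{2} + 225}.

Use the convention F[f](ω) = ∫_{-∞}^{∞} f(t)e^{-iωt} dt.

F(ω) = 4 \pi e^{- 15 \left|{\omega}\right|}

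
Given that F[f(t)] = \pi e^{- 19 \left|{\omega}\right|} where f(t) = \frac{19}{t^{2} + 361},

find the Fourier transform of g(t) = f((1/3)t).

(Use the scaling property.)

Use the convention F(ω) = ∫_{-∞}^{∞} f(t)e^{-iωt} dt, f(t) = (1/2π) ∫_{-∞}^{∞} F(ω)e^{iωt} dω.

F[g](ω) = 3 \pi e^{- 57 \left|{\omega}\right|}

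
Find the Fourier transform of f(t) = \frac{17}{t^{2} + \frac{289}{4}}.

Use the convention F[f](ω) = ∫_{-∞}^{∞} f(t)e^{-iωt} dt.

F(ω) = 2 \pi e^{- \frac{17 \left|{\omega}\right|}{2}}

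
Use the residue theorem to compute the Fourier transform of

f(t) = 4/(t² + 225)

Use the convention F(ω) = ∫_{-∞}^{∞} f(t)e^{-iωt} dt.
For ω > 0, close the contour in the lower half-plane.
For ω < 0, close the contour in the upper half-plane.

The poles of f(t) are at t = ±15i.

Let g(z) = f(z)e^{-iωz}; for large |z| the factor e^{-iωz} decays in the lower half-plane when ω > 0 and in the upper half-plane when ω < 0.

Case ω > 0 (lower half-plane, clockwise contour ⇒ F(ω) = -2πi·ΣRes):
  Res_{z = - 15 i} g(z) = \frac{2 i e^{- 15 \omega}}{15}
  F(ω) = -2πi·ΣRes = \frac{4 \pi e^{- 15 \omega}}{15}

Case ω < 0 (upper half-plane, counterclockwise contour ⇒ F(ω) = +2πi·ΣRes):
  Res_{z = 15 i} g(z) = - \frac{2 i e^{15 \omega}}{15}
  F(ω) = 2πi·ΣRes = \frac{4 \pi e^{15 \omega}}{15}

Both cases combine into a single formula in |ω|:

F(ω) = \frac{4 \pi e^{- 15 \left|{\omega}\right|}}{15}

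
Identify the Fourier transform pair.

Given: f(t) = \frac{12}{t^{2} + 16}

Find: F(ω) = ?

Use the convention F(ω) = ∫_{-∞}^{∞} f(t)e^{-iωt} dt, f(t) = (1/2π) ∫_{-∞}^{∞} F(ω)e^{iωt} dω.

F(ω) = 3 \pi e^{- 4 \left|{\omega}\right|}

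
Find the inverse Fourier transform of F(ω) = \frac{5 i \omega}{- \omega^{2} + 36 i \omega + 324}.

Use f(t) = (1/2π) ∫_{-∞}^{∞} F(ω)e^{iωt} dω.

f(t) = 5 \left(1 - 18 t\right) e^{- 18 t} u\left(t\right)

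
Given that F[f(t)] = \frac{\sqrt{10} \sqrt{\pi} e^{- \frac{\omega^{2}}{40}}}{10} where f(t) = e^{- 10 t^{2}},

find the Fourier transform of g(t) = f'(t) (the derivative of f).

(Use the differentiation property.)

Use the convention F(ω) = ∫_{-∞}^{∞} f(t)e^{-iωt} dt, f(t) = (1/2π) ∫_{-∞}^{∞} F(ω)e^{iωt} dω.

F[g](ω) = \frac{\sqrt{10} i \sqrt{\pi} \omega e^{- \frac{\omega^{2}}{40}}}{10}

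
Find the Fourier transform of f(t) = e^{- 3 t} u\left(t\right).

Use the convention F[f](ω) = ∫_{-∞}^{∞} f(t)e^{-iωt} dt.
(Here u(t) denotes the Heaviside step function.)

F(ω) = \frac{1}{i \omega + 3}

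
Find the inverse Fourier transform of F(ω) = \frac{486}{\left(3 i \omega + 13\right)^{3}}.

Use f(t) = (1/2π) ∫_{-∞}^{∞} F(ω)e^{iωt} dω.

f(t) = 9 t^{2} e^{- \frac{13 t}{3}} u\left(t\right)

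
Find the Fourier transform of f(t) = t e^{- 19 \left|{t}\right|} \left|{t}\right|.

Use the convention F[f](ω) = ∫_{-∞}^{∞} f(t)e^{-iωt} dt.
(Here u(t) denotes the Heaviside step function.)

F(ω) = \frac{4 i \omega \left(\omega^{2} - 1083\right)}{\left(\omega^{2} + 361\right)^{3}}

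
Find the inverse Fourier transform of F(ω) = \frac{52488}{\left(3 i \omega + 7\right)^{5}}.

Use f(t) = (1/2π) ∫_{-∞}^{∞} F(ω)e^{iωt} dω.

f(t) = 9 t^{4} e^{- \frac{7 t}{3}} u\left(t\right)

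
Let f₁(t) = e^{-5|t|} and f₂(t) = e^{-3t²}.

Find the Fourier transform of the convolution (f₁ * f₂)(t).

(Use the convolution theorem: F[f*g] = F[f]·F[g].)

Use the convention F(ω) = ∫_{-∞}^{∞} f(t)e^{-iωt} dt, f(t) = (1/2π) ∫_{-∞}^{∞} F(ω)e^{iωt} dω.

F[f₁*f₂](ω) = \frac{10 \sqrt{3} \sqrt{\pi} e^{- \frac{\omega^{2}}{12}}}{3 \left(\omega^{2} + 25\right)}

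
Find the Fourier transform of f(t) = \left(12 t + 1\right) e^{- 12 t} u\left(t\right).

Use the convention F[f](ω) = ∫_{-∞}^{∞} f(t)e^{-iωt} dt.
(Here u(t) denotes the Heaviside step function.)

F(ω) = \frac{- i \omega - 24}{\omega^{2} - 24 i \omega - 144}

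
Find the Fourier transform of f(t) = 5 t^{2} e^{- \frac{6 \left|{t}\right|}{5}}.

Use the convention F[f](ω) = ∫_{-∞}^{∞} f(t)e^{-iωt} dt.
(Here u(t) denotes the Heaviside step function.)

F(ω) = \frac{45000 \left(12 - 25 \omega^{2}\right)}{\left(25 \omega^{2} + 36\right)^{3}}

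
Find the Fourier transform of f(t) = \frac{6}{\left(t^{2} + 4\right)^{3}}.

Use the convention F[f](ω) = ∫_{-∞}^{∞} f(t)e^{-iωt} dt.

F(ω) = \frac{3 \pi \left(4 \omega^{2} + 6 \left|{\omega}\right| + 3\right) e^{- 2 \left|{\omega}\right|}}{128}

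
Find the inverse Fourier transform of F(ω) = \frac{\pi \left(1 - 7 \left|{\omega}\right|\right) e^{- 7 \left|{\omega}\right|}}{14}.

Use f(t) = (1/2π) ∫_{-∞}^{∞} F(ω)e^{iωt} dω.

f(t) = \frac{t^{2}}{\left(t^{2} + 49\right)^{2}}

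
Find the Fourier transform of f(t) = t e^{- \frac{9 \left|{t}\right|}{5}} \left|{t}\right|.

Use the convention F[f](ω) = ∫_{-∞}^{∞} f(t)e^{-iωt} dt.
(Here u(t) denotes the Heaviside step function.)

F(ω) = \frac{2500 i \omega \left(25 \omega^{2} - 243\right)}{\left(25 \omega^{2} + 81\right)^{3}}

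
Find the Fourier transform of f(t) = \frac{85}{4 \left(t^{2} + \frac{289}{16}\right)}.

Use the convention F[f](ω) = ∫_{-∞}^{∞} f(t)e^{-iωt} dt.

F(ω) = 5 \pi e^{- \frac{17 \left|{\omega}\right|}{4}}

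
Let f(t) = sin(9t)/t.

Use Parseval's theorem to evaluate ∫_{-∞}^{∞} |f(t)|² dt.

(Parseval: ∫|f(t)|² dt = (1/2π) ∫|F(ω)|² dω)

∫|f(t)|² dt = 9 \pi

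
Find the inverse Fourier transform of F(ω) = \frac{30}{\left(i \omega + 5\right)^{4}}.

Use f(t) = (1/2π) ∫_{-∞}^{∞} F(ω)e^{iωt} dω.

f(t) = 5 t^{3} e^{- 5 t} u\left(t\right)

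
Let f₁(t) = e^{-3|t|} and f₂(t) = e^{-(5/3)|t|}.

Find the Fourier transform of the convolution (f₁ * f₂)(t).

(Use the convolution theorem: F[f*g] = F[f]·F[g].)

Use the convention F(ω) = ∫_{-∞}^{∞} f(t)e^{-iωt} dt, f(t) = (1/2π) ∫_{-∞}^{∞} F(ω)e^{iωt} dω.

F[f₁*f₂](ω) = \frac{180}{\left(\omega^{2} + 9\right) \left(9 \omega^{2} + 25\right)}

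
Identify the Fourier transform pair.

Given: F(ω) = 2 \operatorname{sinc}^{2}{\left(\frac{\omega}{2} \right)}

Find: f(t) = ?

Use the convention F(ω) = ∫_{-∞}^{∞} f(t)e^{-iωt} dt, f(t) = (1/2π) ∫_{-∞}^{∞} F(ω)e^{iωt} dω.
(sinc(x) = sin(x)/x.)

f(t) = 2 \left(\begin{cases} 1 - \left|{t}\right| & \text{for}\: \left|{t}\right| < 1 \\0 & \text{otherwise} \end{cases}\right)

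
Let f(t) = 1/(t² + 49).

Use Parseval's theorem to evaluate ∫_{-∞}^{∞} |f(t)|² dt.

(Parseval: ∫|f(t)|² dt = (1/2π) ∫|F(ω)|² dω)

∫|f(t)|² dt = \frac{\pi}{686}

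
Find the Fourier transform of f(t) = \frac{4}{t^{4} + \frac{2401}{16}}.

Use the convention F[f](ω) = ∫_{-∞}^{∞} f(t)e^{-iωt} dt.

F(ω) = \frac{32 \pi e^{- \frac{7 \sqrt{2} \left|{\omega}\right|}{4}} \sin{\left(\frac{7 \sqrt{2} \left|{\omega}\right|}{4} + \frac{\pi}{4} \right)}}{343}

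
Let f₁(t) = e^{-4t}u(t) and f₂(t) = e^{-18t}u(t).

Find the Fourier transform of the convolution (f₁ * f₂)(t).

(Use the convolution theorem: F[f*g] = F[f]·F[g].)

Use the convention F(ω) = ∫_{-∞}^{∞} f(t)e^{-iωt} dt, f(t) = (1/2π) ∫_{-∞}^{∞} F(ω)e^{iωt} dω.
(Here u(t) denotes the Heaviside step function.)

F[f₁*f₂](ω) = \frac{1}{\left(i \omega + 4\right) \left(i \omega + 18\right)}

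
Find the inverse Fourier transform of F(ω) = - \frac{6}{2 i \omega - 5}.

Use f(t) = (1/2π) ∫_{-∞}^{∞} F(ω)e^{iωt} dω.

f(t) = 3 e^{\frac{5 t}{2}} u\left(- t\right)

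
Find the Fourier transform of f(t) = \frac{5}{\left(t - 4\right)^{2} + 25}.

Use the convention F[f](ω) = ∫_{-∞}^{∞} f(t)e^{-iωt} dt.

F(ω) = \pi e^{- 4 i \omega - 5 \left|{\omega}\right|}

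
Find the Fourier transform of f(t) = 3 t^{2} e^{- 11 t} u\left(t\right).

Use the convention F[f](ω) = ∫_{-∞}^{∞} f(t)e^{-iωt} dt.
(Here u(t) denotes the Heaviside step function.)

F(ω) = \frac{6}{\left(i \omega + 11\right)^{3}}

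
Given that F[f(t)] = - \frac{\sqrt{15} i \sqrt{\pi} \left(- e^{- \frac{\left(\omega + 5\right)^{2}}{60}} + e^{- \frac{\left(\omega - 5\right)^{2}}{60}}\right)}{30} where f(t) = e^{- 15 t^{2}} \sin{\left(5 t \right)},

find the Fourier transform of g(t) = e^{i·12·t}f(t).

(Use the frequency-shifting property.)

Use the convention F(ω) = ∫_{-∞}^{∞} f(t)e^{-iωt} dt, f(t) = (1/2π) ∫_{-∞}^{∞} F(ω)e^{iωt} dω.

F[g](ω) = \frac{\sqrt{15} i \sqrt{\pi} \left(- e^{\frac{\omega}{3}} + e^{4}\right) e^{- \frac{\omega^{2}}{60} + \frac{7 \omega}{30} - \frac{289}{60}}}{30}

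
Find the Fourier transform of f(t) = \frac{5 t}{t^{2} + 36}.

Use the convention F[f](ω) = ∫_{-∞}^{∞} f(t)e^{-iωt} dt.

F(ω) = - 5 i \pi e^{- 6 \left|{\omega}\right|} \operatorname{sign}{\left(\omega \right)}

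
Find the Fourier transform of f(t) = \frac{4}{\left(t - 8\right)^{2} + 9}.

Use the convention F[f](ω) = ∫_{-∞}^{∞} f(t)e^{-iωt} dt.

F(ω) = \frac{4 \pi e^{- 8 i \omega - 3 \left|{\omega}\right|}}{3}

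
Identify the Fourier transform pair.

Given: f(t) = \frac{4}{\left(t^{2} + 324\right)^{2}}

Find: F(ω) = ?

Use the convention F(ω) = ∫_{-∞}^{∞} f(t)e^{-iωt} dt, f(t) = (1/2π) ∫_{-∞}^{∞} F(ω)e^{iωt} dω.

F(ω) = \frac{\pi \left(18 \left|{\omega}\right| + 1\right) e^{- 18 \left|{\omega}\right|}}{2916}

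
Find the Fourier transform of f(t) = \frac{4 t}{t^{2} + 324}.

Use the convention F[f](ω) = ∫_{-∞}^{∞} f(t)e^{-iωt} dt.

F(ω) = - 4 i \pi e^{- 18 \left|{\omega}\right|} \operatorname{sign}{\left(\omega \right)}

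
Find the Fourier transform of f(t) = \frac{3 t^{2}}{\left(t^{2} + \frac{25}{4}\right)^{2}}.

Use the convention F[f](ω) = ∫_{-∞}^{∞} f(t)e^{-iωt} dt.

F(ω) = \frac{3 \pi \left(2 - 5 \left|{\omega}\right|\right) e^{- \frac{5 \left|{\omega}\right|}{2}}}{10}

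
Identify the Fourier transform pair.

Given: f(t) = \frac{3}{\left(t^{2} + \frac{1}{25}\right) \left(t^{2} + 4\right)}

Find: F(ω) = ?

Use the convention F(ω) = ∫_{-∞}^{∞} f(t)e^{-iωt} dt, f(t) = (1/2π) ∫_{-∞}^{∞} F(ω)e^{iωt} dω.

F(ω) = - \frac{25 \pi e^{- 2 \left|{\omega}\right|}}{66} + \frac{125 \pi e^{- \frac{\left|{\omega}\right|}{5}}}{33}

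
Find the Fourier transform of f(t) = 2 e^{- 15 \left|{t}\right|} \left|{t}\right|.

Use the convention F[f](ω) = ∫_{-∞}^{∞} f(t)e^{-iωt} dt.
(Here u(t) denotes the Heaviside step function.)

F(ω) = \frac{4 \left(225 - \omega^{2}\right)}{\left(\omega^{2} + 225\right)^{2}}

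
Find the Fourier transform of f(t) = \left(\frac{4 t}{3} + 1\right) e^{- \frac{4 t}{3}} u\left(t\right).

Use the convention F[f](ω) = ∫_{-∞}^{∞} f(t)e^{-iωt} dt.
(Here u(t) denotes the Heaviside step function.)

F(ω) = \frac{3 \left(- 3 i \omega - 8\right)}{9 \omega^{2} - 24 i \omega - 16}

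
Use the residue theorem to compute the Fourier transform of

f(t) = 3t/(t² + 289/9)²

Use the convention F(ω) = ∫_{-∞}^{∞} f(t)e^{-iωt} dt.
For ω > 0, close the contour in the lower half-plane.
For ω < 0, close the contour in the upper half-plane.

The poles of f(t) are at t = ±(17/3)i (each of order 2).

Let g(z) = f(z)e^{-iωz}; for large |z| the factor e^{-iωz} decays in the lower half-plane when ω > 0 and in the upper half-plane when ω < 0.

Case ω > 0 (lower half-plane, clockwise contour ⇒ F(ω) = -2πi·ΣRes):
  Res_{z = - \frac{17 i}{3}} g(z) = \frac{9 \omega e^{- \frac{17 \omega}{3}}}{68} (pole of order 2)
  F(ω) = -2πi·ΣRes = - \frac{9 i \pi \omega e^{- \frac{17 \omega}{3}}}{34}

Case ω < 0 (upper half-plane, counterclockwise contour ⇒ F(ω) = +2πi·ΣRes):
  Res_{z = \frac{17 i}{3}} g(z) = - \frac{9 \omega e^{\frac{17 \omega}{3}}}{68} (pole of order 2)
  F(ω) = 2πi·ΣRes = - \frac{9 i \pi \omega e^{\frac{17 \omega}{3}}}{34}

Both cases combine into a single formula in |ω|:

F(ω) = - \frac{9 i \pi \omega e^{- \frac{17 \left|{\omega}\right|}{3}}}{34}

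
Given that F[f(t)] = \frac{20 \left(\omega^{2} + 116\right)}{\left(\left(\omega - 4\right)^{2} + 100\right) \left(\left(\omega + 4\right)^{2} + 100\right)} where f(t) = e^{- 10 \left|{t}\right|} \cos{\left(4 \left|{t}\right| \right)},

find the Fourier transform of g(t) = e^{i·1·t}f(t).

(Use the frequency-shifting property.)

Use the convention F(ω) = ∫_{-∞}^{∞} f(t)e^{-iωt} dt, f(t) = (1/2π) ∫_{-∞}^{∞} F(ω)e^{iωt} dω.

F[g](ω) = \frac{20 \left(\left(\omega - 1\right)^{2} + 116\right)}{\left(\left(\omega - 5\right)^{2} + 100\right) \left(\left(\omega + 3\right)^{2} + 100\right)}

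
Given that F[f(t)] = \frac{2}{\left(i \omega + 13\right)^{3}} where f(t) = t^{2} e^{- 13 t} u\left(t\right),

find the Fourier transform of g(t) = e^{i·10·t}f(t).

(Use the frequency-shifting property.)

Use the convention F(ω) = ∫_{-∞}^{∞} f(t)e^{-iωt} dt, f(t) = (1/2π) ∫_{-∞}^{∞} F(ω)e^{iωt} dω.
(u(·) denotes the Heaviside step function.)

F[g](ω) = \frac{2}{\left(i \left(\omega - 10\right) + 13\right)^{3}}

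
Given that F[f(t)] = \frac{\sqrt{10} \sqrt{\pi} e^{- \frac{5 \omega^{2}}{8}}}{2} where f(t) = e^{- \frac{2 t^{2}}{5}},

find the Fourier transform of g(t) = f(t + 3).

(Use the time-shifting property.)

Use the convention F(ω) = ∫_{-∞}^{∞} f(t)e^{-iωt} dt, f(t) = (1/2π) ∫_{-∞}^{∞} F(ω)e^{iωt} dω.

F[g](ω) = \frac{\sqrt{10} \sqrt{\pi} e^{\frac{\omega \left(- 5 \omega + 24 i\right)}{8}}}{2}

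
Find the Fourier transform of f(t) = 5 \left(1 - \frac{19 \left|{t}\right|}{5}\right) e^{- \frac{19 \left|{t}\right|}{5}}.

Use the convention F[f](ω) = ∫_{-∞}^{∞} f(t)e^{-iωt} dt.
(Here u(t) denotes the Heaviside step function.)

F(ω) = \frac{47500 \omega^{2}}{\left(25 \omega^{2} + 361\right)^{2}}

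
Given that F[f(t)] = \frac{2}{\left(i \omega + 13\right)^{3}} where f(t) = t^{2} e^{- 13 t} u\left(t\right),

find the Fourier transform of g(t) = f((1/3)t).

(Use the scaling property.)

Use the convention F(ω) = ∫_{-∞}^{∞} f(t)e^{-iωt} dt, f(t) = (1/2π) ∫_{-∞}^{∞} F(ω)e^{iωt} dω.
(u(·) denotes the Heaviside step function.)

F[g](ω) = \frac{6}{\left(3 i \omega + 13\right)^{3}}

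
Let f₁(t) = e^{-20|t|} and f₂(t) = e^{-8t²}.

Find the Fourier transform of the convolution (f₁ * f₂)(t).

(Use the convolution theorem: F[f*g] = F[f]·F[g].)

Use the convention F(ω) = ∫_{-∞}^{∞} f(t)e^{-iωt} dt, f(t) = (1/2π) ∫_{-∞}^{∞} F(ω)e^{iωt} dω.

F[f₁*f₂](ω) = \frac{10 \sqrt{2} \sqrt{\pi} e^{- \frac{\omega^{2}}{32}}}{\omega^{2} + 400}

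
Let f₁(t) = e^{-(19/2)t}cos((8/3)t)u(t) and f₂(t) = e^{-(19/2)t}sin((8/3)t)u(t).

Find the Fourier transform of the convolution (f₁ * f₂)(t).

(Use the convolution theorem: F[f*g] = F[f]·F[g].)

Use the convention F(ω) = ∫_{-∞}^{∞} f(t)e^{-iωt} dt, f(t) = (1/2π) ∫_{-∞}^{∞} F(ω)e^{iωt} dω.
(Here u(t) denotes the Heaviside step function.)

F[f₁*f₂](ω) = \frac{1728 \left(2 i \omega + 19\right)}{\left(9 \left(2 i \omega + 19\right)^{2} + 256\right)^{2}}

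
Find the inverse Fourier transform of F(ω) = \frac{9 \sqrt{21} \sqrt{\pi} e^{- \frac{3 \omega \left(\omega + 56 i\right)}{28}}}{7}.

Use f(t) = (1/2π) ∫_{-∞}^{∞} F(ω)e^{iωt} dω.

f(t) = 9 e^{- \frac{7 \left(t - 6\right)^{2}}{3}}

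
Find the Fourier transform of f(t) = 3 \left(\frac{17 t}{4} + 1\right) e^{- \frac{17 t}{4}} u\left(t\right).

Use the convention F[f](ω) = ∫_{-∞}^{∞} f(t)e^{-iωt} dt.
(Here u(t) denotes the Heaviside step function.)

F(ω) = \frac{24 \left(- 2 i \omega - 17\right)}{16 \omega^{2} - 136 i \omega - 289}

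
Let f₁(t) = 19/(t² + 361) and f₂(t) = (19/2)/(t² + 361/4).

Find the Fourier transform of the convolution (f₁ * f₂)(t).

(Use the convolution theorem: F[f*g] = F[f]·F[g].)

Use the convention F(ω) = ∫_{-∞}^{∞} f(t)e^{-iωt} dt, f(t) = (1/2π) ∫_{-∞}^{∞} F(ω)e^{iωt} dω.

F[f₁*f₂](ω) = \pi^{2} e^{- \frac{57 \left|{\omega}\right|}{2}}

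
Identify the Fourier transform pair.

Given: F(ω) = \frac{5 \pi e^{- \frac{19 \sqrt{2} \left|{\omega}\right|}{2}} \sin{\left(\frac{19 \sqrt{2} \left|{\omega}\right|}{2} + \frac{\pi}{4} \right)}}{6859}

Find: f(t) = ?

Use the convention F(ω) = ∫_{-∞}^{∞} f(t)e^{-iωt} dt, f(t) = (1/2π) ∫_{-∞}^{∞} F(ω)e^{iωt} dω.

f(t) = \frac{5}{t^{4} + 130321}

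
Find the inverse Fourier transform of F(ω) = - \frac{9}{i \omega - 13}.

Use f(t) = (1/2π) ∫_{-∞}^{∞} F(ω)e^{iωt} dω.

f(t) = 9 e^{13 t} u\left(- t\right)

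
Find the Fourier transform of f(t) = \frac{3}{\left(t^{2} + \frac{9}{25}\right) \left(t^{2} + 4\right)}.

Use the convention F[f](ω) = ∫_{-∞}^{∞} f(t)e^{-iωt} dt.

F(ω) = - \frac{75 \pi e^{- 2 \left|{\omega}\right|}}{182} + \frac{125 \pi e^{- \frac{3 \left|{\omega}\right|}{5}}}{91}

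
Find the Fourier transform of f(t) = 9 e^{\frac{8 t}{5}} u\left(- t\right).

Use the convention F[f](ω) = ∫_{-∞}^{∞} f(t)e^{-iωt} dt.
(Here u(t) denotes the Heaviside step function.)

F(ω) = - \frac{45}{5 i \omega - 8}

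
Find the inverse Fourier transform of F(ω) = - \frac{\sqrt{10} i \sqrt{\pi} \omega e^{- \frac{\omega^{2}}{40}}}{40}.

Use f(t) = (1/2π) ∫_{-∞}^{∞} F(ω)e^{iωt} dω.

f(t) = 5 t e^{- 10 t^{2}}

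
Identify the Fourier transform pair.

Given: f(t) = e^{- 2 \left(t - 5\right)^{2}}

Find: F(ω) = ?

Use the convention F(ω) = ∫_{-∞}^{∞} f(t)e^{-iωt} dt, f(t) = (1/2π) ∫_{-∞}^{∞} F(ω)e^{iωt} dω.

F(ω) = \frac{\sqrt{2} \sqrt{\pi} e^{- \frac{\omega \left(\omega + 40 i\right)}{8}}}{2}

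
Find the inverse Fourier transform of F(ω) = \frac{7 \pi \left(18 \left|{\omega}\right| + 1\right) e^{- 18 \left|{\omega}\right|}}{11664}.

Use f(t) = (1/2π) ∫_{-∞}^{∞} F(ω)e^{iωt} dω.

f(t) = \frac{7}{\left(t^{2} + 324\right)^{2}}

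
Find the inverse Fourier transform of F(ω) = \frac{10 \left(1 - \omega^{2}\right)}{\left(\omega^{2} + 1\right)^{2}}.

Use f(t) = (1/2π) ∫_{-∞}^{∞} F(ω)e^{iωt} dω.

f(t) = 5 e^{- \left|{t}\right|} \left|{t}\right|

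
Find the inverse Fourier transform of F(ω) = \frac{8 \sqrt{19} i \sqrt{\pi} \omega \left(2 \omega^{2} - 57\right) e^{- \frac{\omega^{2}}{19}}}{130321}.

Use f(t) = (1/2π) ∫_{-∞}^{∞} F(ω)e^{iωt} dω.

f(t) = t^{3} e^{- \frac{19 t^{2}}{4}}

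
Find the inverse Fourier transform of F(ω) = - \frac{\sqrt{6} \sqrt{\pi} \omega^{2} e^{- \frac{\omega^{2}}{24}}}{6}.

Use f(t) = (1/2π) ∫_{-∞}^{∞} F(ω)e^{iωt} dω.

f(t) = 6 \left(24 t^{2} - 2\right) e^{- 6 t^{2}}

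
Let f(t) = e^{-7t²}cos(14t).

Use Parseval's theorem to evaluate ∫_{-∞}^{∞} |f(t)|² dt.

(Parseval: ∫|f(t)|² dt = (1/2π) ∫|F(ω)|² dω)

∫|f(t)|² dt = \frac{\sqrt{14} \sqrt{\pi} \left(1 + e^{14}\right)}{28 e^{14}}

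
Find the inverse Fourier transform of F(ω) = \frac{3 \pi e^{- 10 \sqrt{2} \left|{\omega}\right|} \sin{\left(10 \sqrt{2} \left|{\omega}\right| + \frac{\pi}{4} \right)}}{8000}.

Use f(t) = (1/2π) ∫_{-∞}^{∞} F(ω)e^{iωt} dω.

f(t) = \frac{3}{t^{4} + 160000}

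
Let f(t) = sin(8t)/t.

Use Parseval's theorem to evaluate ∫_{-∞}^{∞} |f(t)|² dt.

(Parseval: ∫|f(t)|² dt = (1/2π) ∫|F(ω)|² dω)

∫|f(t)|² dt = 8 \pi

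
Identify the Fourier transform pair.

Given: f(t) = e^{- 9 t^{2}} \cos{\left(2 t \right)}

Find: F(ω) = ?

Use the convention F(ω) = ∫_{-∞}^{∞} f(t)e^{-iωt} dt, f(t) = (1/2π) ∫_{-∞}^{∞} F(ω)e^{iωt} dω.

F(ω) = \frac{\sqrt{\pi} \left(e^{\frac{2 \omega}{9}} + 1\right) e^{- \frac{\omega^{2}}{36} - \frac{\omega}{9} - \frac{1}{9}}}{6}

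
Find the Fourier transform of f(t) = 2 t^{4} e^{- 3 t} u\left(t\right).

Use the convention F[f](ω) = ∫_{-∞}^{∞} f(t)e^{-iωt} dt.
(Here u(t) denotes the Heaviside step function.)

F(ω) = \frac{48}{\left(i \omega + 3\right)^{5}}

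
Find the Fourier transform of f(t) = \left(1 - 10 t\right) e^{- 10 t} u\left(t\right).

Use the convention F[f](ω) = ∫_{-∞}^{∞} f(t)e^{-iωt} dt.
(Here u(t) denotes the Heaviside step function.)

F(ω) = \frac{i \omega}{- \omega^{2} + 20 i \omega + 100}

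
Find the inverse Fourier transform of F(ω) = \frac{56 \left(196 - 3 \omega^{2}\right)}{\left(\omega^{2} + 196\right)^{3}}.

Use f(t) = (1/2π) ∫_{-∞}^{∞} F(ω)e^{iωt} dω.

f(t) = t^{2} e^{- 14 \left|{t}\right|}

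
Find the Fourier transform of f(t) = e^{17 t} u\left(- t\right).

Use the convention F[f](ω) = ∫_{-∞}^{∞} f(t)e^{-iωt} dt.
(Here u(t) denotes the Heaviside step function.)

F(ω) = \frac{i}{\omega + 17 i}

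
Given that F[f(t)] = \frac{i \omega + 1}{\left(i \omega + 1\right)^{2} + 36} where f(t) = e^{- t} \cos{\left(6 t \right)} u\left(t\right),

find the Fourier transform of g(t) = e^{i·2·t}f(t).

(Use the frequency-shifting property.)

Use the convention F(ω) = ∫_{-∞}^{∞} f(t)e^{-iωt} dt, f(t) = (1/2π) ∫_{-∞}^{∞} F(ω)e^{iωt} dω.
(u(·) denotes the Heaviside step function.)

F[g](ω) = \frac{i \left(\omega - 2\right) + 1}{\left(i \left(\omega - 2\right) + 1\right)^{2} + 36}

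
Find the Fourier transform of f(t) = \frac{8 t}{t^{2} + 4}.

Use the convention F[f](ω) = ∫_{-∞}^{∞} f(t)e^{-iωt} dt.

F(ω) = - 8 i \pi e^{- 2 \left|{\omega}\right|} \operatorname{sign}{\left(\omega \right)}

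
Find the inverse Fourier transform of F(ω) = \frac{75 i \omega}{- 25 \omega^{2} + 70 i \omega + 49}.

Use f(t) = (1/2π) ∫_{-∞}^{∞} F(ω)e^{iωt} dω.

f(t) = 3 \left(1 - \frac{7 t}{5}\right) e^{- \frac{7 t}{5}} u\left(t\right)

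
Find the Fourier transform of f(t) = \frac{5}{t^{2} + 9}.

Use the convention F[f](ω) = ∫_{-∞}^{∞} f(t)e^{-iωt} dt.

F(ω) = \frac{5 \pi e^{- 3 \left|{\omega}\right|}}{3}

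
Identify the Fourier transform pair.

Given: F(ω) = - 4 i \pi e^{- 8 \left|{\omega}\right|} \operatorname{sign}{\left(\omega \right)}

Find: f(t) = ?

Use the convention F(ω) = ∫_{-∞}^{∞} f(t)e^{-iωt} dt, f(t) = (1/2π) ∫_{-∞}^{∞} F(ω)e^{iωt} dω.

f(t) = \frac{4 t}{t^{2} + 64}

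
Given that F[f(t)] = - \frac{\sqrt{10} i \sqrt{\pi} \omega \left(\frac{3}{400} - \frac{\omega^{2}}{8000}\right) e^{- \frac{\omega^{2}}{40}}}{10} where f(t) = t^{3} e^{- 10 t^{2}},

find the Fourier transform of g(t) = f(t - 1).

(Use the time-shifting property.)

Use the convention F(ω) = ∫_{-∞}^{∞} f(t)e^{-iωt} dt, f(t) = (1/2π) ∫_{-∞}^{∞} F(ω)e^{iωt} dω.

F[g](ω) = \frac{\sqrt{10} i \sqrt{\pi} \omega \left(\omega^{2} - 60\right) e^{- \omega \left(\frac{\omega}{40} + i\right)}}{80000}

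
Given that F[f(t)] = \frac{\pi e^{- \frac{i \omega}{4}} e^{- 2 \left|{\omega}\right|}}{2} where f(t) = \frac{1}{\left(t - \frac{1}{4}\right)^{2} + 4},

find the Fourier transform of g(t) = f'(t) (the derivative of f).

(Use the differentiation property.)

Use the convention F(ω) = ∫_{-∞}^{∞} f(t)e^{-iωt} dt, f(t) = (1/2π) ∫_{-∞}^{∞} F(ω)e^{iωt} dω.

F[g](ω) = \frac{i \pi \omega e^{- \frac{i \omega}{4} - 2 \left|{\omega}\right|}}{2}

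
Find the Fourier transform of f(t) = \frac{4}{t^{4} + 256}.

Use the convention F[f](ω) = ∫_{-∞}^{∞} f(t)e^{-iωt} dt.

F(ω) = \frac{\pi e^{- 2 \sqrt{2} \left|{\omega}\right|} \sin{\left(2 \sqrt{2} \left|{\omega}\right| + \frac{\pi}{4} \right)}}{16}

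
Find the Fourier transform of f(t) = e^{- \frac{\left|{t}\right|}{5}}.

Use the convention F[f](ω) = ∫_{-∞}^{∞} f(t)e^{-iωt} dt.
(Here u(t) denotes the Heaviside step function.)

F(ω) = \frac{10}{25 \omega^{2} + 1}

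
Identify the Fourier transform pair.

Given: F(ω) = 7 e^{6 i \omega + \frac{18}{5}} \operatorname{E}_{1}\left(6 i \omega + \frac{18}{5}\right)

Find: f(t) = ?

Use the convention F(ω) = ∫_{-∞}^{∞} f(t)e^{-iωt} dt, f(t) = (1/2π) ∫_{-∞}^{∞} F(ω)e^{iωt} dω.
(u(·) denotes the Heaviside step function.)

f(t) = \frac{7 e^{- \frac{3 t}{5}} u\left(t\right)}{t + 6}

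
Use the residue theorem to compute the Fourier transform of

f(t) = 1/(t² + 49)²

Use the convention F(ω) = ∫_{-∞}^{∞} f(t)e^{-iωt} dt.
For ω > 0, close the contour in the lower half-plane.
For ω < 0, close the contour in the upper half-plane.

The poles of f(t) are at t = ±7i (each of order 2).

Let g(z) = f(z)e^{-iωz}; for large |z| the factor e^{-iωz} decays in the lower half-plane when ω > 0 and in the upper half-plane when ω < 0.

Case ω > 0 (lower half-plane, clockwise contour ⇒ F(ω) = -2πi·ΣRes):
  Res_{z = - 7 i} g(z) = \frac{i \left(7 \omega + 1\right) e^{- 7 \omega}}{1372} (pole of order 2)
  F(ω) = -2πi·ΣRes = \frac{\pi \left(7 \omega + 1\right) e^{- 7 \omega}}{686}

Case ω < 0 (upper half-plane, counterclockwise contour ⇒ F(ω) = +2πi·ΣRes):
  Res_{z = 7 i} g(z) = \frac{i \left(7 \omega - 1\right) e^{7 \omega}}{1372} (pole of order 2)
  F(ω) = 2πi·ΣRes = \frac{\pi \left(1 - 7 \omega\right) e^{7 \omega}}{686}

Both cases combine into a single formula in |ω|:

F(ω) = \frac{\pi \left(7 \left|{\omega}\right| + 1\right) e^{- 7 \left|{\omega}\right|}}{686}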